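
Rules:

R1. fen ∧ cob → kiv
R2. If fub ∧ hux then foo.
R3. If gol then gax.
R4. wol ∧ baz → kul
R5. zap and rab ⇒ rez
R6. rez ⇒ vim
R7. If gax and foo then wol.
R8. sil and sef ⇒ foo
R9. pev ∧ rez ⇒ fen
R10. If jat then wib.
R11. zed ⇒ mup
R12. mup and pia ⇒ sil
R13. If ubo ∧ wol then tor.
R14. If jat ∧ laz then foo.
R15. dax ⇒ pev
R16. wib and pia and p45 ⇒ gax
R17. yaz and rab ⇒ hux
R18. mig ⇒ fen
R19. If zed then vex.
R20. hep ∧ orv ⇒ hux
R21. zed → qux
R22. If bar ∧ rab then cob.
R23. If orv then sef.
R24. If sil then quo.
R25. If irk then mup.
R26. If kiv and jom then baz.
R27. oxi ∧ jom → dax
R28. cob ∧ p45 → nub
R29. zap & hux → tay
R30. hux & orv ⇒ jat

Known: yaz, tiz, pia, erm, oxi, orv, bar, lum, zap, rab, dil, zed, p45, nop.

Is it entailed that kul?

Forward chaining from the given facts derives: rez, vim, mup, sil, hux, vex, qux, cob, sef, quo, nub, tay, jat, foo, wib, gax, wol.
The only rule concluding kul is R4, which needs baz; that is never established.

No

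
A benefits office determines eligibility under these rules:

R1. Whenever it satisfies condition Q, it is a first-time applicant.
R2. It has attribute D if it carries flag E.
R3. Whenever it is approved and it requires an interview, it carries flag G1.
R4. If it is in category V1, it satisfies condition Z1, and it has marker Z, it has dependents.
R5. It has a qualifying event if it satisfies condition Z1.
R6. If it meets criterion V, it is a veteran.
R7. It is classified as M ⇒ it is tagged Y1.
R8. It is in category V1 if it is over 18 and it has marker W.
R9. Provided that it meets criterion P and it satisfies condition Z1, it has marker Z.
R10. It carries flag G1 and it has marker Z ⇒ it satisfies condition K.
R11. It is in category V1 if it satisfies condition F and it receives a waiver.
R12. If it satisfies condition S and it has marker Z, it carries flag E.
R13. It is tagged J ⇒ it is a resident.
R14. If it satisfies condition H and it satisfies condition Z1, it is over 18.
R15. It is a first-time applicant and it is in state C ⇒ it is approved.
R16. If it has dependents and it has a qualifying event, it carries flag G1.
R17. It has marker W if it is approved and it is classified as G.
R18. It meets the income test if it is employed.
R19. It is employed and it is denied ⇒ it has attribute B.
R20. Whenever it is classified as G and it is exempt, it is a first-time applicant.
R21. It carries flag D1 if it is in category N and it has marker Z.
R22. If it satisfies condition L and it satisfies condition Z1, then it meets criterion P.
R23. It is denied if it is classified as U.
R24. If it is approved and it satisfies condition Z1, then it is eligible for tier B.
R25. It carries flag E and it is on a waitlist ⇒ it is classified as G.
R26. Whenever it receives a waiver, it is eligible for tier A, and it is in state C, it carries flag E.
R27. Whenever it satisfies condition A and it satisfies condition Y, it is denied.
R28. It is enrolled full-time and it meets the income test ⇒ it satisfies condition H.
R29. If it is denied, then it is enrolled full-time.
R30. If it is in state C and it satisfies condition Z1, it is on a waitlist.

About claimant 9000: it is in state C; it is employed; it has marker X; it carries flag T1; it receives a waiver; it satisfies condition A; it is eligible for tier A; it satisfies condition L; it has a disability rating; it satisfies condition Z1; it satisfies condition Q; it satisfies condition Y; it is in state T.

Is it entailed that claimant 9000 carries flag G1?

By R1 (it satisfies condition Q): it is a first-time applicant.
By R5 (it satisfies condition Z1): it has a qualifying event.
By R15 (it is a first-time applicant, it is in state C): it is approved.
By R18 (it is employed): it meets the income test.
By R22 (it satisfies condition L, it satisfies condition Z1): it meets criterion P.
By R26 (it receives a waiver, it is eligible for tier A, it is in state C): it carries flag E.
By R27 (it satisfies condition A, it satisfies condition Y): it is denied.
By R29 (it is denied): it is enrolled full-time.
By R30 (it is in state C, it satisfies condition Z1): it is on a waitlist.
By R9 (it meets criterion P, it satisfies condition Z1): it has marker Z.
By R25 (it carries flag E, it is on a waitlist): it is classified as G.
By R28 (it is enrolled full-time, it meets the income test): it satisfies condition H.
By R14 (it satisfies condition H, it satisfies condition Z1): it is over 18.
By R17 (it is approved, it is classified as G): it has marker W.
By R8 (it is over 18, it has marker W): it is in category V1.
By R4 (it is in category V1, it satisfies condition Z1, it has marker Z): it has dependents.
By R16 (it has dependents, it has a qualifying event): it carries flag G1.

Yes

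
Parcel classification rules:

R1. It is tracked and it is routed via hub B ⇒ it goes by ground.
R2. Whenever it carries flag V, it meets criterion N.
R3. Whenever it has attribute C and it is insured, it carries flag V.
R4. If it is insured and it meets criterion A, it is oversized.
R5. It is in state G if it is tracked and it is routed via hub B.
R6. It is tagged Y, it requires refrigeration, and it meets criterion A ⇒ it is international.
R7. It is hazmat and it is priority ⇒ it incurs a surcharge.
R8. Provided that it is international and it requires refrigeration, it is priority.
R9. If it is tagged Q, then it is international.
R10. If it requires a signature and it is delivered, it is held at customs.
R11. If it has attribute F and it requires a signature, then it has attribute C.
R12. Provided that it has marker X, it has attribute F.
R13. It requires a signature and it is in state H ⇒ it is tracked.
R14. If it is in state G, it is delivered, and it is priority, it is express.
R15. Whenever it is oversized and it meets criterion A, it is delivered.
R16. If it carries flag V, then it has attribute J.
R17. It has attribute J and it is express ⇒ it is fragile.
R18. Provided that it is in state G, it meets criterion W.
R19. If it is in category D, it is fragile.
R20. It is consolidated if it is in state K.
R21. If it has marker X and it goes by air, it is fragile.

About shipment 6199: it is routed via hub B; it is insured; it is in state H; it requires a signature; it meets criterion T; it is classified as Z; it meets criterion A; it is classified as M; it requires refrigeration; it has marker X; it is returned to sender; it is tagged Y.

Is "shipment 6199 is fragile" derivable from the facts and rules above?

Yes

By R4 (it is insured, it meets criterion A): it is oversized.
By R6 (it is tagged Y, it requires refrigeration, it meets criterion A): it is international.
By R8 (it is international, it requires refrigeration): it is priority.
By R12 (it has marker X): it has attribute F.
By R13 (it requires a signature, it is in state H): it is tracked.
By R15 (it is oversized, it meets criterion A): it is delivered.
By R5 (it is tracked, it is routed via hub B): it is in state G.
By R11 (it has attribute F, it requires a signature): it has attribute C.
By R14 (it is in state G, it is delivered, it is priority): it is express.
By R3 (it has attribute C, it is insured): it carries flag V.
By R16 (it carries flag V): it has attribute J.
By R17 (it has attribute J, it is express): it is fragile.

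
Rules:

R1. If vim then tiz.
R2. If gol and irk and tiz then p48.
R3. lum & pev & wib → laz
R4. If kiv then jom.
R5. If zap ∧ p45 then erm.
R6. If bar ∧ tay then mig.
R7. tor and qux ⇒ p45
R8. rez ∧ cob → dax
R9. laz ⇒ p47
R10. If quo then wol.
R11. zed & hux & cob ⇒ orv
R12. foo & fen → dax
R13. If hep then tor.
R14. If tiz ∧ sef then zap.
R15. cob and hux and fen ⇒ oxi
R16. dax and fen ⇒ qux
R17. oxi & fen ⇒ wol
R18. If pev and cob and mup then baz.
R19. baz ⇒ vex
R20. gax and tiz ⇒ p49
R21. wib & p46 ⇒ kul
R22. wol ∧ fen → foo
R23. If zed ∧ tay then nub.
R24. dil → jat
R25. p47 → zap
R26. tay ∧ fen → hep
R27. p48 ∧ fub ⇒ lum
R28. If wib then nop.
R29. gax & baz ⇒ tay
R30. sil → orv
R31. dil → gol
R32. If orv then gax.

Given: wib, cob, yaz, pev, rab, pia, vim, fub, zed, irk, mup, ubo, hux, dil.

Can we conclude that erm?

No

Forward chaining from the given facts derives: tiz, orv, baz, vex, jat, nop, gol, gax, p48, p49, lum, tay, laz, p47, nub, zap.
The only rule concluding erm is R5, which needs p45; that is never established.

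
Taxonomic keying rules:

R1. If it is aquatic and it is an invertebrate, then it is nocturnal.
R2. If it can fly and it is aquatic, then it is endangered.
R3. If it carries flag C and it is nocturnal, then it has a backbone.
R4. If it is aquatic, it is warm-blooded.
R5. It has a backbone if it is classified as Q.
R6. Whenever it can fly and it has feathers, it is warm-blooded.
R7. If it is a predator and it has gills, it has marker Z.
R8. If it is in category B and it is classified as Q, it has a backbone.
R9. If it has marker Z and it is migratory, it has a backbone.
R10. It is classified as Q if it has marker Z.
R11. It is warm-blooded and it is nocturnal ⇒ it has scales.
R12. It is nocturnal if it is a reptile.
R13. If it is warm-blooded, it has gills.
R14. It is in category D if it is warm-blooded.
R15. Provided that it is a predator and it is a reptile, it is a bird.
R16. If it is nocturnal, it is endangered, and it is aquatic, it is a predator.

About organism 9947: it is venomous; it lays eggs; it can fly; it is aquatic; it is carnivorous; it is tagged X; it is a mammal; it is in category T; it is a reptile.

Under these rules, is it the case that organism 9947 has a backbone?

By R2 (it can fly, it is aquatic): it is endangered.
By R4 (it is aquatic): it is warm-blooded.
By R12 (it is a reptile): it is nocturnal.
By R13 (it is warm-blooded): it has gills.
By R16 (it is nocturnal, it is endangered, it is aquatic): it is a predator.
By R7 (it is a predator, it has gills): it has marker Z.
By R10 (it has marker Z): it is classified as Q.
By R5 (it is classified as Q): it has a backbone.

Yes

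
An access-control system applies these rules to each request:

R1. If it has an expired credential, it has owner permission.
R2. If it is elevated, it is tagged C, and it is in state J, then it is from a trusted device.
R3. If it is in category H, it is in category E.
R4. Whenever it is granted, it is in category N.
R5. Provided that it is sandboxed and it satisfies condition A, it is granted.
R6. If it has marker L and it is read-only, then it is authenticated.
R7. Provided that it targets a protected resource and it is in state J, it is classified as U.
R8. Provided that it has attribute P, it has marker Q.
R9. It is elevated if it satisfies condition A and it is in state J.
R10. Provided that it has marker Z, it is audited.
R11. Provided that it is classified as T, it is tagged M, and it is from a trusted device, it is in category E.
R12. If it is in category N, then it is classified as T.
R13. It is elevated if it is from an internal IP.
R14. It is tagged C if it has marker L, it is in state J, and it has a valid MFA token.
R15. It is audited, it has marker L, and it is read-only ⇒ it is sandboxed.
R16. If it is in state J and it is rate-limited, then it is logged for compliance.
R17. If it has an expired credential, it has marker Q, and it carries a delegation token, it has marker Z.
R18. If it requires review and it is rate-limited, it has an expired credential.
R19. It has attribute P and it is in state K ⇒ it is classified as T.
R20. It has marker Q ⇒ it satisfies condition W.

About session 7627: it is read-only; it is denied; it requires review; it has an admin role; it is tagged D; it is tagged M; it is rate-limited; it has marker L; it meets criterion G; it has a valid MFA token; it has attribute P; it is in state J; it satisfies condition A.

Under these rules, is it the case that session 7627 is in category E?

No

Forward chaining from the given facts derives: is authenticated, has marker Q, is elevated, is tagged C, is logged for compliance, has an expired credential, satisfies condition W, has owner permission, is from a trusted device.
Rules concluding "it is in category E": R3 needs "it is in category H"; R11 needs "it is classified as T" — none of these are established.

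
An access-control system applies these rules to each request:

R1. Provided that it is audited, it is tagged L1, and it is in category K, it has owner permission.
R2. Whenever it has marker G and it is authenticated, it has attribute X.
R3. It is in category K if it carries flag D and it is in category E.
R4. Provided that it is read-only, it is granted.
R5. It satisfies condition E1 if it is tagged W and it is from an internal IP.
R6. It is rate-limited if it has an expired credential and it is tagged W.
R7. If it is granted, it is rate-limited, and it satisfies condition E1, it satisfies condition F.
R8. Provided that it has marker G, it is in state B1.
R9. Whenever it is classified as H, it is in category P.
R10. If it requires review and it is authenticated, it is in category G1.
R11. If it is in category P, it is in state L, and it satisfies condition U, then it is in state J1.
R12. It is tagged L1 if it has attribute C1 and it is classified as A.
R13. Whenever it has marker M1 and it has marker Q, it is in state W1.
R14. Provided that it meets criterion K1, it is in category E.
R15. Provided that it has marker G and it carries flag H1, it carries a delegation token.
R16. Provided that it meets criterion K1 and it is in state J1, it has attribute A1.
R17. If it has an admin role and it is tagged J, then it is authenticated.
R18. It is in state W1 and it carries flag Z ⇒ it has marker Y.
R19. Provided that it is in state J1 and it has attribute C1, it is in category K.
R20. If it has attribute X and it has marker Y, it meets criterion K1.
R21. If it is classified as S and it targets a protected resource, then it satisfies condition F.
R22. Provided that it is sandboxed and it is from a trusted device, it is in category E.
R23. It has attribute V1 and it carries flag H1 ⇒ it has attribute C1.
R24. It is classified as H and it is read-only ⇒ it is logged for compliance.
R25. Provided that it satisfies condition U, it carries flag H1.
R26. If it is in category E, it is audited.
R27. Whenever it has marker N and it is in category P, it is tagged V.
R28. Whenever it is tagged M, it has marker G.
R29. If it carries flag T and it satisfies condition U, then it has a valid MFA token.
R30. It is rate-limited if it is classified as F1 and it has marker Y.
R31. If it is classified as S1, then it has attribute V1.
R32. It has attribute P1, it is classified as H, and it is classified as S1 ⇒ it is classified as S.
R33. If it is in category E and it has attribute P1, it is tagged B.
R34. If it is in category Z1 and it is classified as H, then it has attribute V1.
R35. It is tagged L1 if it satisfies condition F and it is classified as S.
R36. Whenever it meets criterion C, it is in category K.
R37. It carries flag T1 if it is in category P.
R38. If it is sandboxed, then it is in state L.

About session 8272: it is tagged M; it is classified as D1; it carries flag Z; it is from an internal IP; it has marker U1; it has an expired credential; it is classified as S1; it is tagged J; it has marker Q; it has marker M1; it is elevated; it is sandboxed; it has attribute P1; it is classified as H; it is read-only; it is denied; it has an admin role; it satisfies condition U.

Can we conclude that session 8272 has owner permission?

Forward chaining from the given facts derives: is granted, is in category P, is in state W1, is authenticated, has marker Y, is logged for compliance, carries flag H1, has marker G, has attribute V1, is classified as S, carries flag T1, is in state L, has attribute X, is in state B1, is in state J1, carries a delegation token, meets criterion K1, has attribute C1, is in category E, has attribute A1, is in category K, is audited, is tagged B.
The only rule concluding "it has owner permission" is R1, which needs "it is tagged L1"; that is never established.

No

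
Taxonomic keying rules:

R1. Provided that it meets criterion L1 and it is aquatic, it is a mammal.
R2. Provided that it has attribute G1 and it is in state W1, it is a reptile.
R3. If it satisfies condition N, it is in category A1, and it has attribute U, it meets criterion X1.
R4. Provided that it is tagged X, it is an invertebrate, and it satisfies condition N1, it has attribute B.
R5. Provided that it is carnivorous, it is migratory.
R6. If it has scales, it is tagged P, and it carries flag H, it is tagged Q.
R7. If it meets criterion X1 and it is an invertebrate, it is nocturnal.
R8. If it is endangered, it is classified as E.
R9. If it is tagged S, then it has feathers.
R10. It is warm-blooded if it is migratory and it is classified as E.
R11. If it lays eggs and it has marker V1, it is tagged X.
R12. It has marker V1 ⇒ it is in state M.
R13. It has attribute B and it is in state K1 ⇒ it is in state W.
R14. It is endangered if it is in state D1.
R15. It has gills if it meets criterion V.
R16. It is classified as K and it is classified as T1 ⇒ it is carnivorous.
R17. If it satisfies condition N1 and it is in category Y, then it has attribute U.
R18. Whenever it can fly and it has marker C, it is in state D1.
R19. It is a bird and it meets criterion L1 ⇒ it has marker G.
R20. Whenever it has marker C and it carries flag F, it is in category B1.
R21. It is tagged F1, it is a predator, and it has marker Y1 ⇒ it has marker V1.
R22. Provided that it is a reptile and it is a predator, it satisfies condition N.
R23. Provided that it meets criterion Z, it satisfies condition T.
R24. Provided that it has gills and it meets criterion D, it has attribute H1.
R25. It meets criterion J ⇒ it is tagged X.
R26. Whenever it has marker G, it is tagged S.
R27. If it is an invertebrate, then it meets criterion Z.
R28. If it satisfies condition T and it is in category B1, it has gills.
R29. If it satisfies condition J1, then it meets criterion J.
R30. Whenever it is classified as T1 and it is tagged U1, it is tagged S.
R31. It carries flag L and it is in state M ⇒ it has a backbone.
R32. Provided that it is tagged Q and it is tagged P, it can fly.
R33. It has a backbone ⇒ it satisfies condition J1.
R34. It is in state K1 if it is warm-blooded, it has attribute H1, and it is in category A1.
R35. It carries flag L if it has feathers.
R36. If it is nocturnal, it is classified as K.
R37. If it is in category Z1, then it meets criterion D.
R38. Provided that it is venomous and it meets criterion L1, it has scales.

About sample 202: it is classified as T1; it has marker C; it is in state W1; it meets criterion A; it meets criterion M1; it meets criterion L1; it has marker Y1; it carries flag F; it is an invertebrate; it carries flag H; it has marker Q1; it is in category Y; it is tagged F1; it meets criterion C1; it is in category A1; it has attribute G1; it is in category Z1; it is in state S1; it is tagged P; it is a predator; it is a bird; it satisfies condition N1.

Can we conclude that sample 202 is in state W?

Forward chaining from the given facts derives: is a reptile, has attribute U, has marker G, is in category B1, has marker V1, satisfies condition N, is tagged S, meets criterion Z, meets criterion D, meets criterion X1, is nocturnal, has feathers, is in state M, satisfies condition T, has gills, carries flag L, is classified as K, is carnivorous, has attribute H1, has a backbone, satisfies condition J1, is migratory, meets criterion J, is tagged X, has attribute B.
The only rule concluding "it is in state W" is R13, which needs "it is in state K1"; that is never established.

No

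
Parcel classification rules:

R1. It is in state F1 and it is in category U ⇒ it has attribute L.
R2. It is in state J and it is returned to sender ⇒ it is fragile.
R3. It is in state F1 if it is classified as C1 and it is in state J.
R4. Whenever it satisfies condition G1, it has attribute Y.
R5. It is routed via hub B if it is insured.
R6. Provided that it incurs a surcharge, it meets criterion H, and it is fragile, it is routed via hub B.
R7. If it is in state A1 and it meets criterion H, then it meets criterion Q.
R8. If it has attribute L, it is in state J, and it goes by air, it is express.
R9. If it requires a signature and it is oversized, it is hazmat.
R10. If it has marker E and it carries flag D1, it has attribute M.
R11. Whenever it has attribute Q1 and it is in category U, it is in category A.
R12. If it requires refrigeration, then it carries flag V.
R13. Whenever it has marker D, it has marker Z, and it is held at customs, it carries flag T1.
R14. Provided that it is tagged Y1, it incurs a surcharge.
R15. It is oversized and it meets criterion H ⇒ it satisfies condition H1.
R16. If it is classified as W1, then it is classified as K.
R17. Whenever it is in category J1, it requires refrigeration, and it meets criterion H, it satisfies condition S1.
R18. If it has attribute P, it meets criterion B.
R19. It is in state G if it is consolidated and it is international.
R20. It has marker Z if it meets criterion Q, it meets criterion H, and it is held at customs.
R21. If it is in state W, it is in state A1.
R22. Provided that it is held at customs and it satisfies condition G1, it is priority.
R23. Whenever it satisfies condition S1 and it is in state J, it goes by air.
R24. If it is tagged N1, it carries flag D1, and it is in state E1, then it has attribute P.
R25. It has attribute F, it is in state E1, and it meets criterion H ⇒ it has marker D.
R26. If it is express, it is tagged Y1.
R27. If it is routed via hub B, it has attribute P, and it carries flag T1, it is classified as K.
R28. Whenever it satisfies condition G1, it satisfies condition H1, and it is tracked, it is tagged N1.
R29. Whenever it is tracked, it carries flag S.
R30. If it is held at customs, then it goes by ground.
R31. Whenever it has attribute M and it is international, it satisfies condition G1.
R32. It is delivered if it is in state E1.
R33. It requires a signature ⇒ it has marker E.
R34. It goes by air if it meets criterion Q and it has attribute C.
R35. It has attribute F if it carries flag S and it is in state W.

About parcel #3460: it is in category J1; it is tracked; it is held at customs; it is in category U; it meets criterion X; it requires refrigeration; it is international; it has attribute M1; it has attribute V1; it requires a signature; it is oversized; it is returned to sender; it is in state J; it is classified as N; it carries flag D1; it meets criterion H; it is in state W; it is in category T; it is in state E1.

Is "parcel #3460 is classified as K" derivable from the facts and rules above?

No

Forward chaining from the given facts derives: is fragile, is hazmat, carries flag V, satisfies condition H1, satisfies condition S1, is in state A1, goes by air, carries flag S, goes by ground, is delivered, has marker E, has attribute F, meets criterion Q, has attribute M, has marker Z, has marker D, satisfies condition G1, has attribute Y, carries flag T1, is priority, is tagged N1, has attribute P, meets criterion B.
Rules concluding "it is classified as K": R16 needs "it is classified as W1"; R27 needs "it is routed via hub B" — none of these are established.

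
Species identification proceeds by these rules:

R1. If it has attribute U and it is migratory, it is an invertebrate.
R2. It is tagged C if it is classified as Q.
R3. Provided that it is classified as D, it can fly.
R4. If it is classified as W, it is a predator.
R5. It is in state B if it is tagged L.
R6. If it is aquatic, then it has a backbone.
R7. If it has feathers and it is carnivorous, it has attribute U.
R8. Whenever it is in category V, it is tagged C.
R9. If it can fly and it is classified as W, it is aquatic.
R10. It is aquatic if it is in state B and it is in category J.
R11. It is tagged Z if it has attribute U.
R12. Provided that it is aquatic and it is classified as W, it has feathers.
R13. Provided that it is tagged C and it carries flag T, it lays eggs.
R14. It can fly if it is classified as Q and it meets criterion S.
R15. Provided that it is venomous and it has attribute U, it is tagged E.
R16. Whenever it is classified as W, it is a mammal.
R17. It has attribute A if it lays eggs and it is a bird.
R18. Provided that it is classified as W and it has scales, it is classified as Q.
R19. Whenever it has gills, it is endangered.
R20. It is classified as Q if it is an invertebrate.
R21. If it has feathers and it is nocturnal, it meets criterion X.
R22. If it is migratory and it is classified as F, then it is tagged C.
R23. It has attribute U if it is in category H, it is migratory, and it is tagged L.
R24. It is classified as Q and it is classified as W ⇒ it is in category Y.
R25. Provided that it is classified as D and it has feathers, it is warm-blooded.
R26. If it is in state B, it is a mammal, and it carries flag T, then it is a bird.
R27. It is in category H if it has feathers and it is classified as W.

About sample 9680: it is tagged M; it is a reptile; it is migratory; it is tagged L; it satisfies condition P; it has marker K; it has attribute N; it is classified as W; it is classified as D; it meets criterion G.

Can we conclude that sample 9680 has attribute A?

No

Forward chaining from the given facts derives: can fly, is a predator, is in state B, is aquatic, has feathers, is a mammal, is warm-blooded, is in category H, has a backbone, has attribute U, is an invertebrate, is tagged Z, is classified as Q, is in category Y, is tagged C.
The only rule concluding "it has attribute A" is R17, which needs "it lays eggs"; that is never established.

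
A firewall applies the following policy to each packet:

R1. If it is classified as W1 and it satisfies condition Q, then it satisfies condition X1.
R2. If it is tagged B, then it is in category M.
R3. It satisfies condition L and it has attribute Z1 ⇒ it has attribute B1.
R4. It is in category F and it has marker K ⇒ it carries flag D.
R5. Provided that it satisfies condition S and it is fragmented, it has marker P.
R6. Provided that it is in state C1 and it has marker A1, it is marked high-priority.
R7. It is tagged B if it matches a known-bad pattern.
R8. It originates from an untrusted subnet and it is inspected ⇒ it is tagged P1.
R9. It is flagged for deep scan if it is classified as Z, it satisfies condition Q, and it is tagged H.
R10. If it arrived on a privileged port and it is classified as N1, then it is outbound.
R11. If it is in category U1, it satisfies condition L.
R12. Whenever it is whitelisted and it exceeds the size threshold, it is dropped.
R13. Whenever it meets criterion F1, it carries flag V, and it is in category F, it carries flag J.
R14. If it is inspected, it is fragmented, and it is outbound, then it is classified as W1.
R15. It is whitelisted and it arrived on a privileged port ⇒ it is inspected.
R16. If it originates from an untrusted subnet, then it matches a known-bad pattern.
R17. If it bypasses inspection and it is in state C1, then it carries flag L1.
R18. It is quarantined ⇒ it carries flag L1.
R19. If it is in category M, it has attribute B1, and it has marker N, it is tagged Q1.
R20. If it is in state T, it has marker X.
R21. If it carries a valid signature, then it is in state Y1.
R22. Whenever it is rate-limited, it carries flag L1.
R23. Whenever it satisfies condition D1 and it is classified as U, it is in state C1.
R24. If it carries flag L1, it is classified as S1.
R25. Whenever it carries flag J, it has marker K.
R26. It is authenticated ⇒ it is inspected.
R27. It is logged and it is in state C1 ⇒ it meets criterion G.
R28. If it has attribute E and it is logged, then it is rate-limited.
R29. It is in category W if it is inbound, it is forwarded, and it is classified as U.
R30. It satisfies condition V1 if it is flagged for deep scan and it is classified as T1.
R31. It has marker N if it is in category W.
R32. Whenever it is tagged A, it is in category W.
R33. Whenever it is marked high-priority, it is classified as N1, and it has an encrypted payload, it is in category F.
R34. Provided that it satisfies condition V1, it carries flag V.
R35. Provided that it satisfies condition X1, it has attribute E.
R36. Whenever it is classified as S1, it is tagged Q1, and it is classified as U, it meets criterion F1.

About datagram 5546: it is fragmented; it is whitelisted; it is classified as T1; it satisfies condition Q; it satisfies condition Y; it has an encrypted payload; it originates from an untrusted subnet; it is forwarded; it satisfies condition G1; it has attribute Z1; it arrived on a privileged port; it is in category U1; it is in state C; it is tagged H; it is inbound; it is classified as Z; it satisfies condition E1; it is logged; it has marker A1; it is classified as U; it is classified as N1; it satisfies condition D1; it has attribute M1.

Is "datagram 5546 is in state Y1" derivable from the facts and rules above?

Forward chaining from the given facts derives: is flagged for deep scan, is outbound, satisfies condition L, is inspected, matches a known-bad pattern, is in state C1, meets criterion G, is in category W, satisfies condition V1, has marker N, carries flag V, has attribute B1, is marked high-priority, is tagged B, is tagged P1, is classified as W1, is in category F, satisfies condition X1, is in category M, is tagged Q1, has attribute E, is rate-limited, carries flag L1, is classified as S1, meets criterion F1, carries flag J, has marker K, carries flag D.
The only rule concluding "it is in state Y1" is R21, which needs "it carries a valid signature"; that is never established.

No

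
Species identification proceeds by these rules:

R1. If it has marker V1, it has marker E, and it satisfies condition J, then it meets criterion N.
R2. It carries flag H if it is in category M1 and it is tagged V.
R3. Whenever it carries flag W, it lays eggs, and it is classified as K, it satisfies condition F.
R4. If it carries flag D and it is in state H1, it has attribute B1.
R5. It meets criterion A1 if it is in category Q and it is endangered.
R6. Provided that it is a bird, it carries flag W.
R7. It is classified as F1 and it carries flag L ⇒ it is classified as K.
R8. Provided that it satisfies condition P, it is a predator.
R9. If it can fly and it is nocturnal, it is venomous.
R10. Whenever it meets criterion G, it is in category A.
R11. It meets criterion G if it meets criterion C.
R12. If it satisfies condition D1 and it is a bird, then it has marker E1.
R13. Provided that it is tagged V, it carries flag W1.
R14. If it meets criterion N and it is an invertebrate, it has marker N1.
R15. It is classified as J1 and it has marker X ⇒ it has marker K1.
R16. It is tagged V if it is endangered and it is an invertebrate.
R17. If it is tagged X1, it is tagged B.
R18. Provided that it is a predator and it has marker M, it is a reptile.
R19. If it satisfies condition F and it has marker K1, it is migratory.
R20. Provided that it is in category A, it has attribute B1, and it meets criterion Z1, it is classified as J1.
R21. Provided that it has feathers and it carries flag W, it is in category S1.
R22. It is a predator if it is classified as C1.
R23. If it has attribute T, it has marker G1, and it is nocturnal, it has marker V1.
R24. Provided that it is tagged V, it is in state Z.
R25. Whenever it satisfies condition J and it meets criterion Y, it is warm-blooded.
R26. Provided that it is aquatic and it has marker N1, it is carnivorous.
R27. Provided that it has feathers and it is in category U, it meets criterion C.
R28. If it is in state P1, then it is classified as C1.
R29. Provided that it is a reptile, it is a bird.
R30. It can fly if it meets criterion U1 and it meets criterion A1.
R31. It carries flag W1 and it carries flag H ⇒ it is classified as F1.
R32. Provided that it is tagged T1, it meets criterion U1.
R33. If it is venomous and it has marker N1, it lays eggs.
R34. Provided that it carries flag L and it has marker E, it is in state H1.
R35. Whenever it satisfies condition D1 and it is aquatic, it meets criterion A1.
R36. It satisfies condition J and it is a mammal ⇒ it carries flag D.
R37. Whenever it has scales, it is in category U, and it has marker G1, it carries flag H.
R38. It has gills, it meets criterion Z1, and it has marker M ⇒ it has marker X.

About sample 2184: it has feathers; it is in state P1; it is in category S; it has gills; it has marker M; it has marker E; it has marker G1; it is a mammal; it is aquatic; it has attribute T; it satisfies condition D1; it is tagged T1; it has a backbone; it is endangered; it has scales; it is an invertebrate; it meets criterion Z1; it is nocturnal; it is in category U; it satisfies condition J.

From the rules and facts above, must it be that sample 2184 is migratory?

No

Forward chaining from the given facts derives: is tagged V, has marker V1, is in state Z, meets criterion C, is classified as C1, meets criterion U1, meets criterion A1, carries flag D, carries flag H, has marker X, meets criterion N, meets criterion G, carries flag W1, has marker N1, is a predator, is carnivorous, can fly, is classified as F1, is venomous, is in category A, is a reptile, is a bird, lays eggs, carries flag W, has marker E1, is in category S1.
The only rule concluding "it is migratory" is R19, which needs "it satisfies condition F"; that is never established.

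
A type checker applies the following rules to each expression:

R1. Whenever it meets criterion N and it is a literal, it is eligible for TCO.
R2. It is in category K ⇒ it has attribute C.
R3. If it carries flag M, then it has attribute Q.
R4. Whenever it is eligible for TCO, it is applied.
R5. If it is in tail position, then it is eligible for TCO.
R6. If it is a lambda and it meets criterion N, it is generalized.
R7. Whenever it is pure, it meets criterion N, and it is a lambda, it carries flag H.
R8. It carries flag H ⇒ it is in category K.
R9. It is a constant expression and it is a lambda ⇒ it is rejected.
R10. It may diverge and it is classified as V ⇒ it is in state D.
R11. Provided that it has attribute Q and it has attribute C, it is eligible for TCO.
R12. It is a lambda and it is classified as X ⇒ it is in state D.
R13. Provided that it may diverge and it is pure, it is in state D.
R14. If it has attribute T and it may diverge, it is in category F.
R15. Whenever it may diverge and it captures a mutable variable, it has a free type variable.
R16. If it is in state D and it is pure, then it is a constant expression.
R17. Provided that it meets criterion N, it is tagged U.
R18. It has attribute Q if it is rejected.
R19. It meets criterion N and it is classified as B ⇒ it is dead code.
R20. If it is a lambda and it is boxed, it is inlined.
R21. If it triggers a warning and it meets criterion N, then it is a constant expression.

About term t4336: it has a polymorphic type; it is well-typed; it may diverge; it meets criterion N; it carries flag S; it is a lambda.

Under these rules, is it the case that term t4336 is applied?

No

Forward chaining from the given facts derives: is generalized, is tagged U.
The only rule concluding "it is applied" is R4, which needs "it is eligible for TCO"; that is never established.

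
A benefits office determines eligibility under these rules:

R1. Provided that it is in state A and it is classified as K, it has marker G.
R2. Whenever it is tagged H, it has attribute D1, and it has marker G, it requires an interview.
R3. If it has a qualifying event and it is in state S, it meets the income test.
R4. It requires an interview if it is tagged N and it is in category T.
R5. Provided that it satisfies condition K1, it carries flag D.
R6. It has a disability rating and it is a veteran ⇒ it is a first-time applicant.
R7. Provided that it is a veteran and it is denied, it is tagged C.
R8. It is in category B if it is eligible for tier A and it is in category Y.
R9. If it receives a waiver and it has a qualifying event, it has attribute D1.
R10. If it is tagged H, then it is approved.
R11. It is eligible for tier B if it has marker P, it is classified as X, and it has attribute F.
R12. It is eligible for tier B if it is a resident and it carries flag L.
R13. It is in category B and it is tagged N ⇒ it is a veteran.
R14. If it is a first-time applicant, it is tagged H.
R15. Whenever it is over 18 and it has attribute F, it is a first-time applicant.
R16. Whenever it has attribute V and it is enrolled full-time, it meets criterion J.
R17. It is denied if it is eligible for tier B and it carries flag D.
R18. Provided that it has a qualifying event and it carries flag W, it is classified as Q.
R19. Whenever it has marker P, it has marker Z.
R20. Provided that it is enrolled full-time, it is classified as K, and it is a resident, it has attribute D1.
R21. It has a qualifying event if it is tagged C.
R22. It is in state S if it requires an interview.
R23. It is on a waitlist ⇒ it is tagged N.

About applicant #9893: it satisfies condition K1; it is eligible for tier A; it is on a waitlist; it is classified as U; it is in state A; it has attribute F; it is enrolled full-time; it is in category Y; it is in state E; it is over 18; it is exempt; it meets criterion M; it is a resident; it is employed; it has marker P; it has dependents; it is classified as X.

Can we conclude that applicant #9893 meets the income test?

No

Forward chaining from the given facts derives: carries flag D, is in category B, is eligible for tier B, is a first-time applicant, is denied, has marker Z, is tagged N, is a veteran, is tagged H, is tagged C, is approved, has a qualifying event.
The only rule concluding "it meets the income test" is R3, which needs "it is in state S"; that is never established.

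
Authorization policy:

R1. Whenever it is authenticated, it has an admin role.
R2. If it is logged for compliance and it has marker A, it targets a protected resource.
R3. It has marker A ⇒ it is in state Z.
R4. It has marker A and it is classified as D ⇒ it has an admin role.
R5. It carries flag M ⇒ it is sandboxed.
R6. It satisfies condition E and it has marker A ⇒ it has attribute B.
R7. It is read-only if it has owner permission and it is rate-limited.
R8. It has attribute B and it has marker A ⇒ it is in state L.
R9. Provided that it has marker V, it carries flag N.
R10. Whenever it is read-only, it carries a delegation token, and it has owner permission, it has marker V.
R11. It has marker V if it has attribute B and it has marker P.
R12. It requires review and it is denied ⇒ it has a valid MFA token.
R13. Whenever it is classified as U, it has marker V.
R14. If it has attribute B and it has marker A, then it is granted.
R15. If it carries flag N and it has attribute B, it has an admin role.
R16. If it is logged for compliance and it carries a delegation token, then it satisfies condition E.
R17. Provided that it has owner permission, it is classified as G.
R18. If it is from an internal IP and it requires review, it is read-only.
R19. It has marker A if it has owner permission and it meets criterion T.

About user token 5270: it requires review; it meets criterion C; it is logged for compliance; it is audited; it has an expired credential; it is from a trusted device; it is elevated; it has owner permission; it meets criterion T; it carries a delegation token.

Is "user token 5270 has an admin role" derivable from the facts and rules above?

No

Forward chaining from the given facts derives: satisfies condition E, is classified as G, has marker A, targets a protected resource, is in state Z, has attribute B, is in state L, is granted.
Rules concluding "it has an admin role": R1 needs "it is authenticated"; R4 needs "it is classified as D"; R15 needs "it carries flag N" — none of these are established.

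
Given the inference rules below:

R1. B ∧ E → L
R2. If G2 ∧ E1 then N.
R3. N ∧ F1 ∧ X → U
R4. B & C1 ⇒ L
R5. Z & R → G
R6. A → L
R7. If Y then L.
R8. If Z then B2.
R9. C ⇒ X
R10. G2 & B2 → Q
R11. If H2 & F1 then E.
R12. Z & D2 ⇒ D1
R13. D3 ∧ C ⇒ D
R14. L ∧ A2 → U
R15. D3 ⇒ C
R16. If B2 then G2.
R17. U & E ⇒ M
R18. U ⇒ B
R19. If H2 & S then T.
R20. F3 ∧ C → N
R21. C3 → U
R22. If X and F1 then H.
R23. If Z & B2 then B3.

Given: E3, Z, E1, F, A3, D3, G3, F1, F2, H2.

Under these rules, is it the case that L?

Yes

B2  (by R8: Z)
E  (by R11: H2, F1)
C  (by R15: D3)
G2  (by R16: B2)
N  (by R2: G2, E1)
X  (by R9: C)
U  (by R3: N, F1, X)
B  (by R18: U)
L  (by R1: B, E)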